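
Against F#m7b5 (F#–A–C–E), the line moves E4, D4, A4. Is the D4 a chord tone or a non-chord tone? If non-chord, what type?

The harmony at that moment is F# half-diminished seventh chord (F#, A, C, E); D4 is not a chord tone.
It is approached by step down from E4 and left by leap up to A4.
Step in, leap out — an escape tone.

Non-chord tone — an escape tone.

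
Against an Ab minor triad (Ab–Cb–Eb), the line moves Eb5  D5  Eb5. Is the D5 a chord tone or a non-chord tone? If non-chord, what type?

Non-chord tone — a neighbor tone.

The harmony at that moment is Ab minor triad (Ab, Cb, Eb); D5 is not a chord tone.
It is approached by step down from Eb5 and left by step up to Eb5.
Step away and step back to the same note — a neighbor tone (lower neighbor).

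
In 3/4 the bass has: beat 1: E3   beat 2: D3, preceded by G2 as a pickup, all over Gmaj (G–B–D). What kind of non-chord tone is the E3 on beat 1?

The harmony at that moment is G major triad (G, B, D); E3 is not a chord tone.
It is approached by leap up from G2 and left by step down to D3.
Leap in, step out, metrically accented — an appoggiatura.

Appoggiatura.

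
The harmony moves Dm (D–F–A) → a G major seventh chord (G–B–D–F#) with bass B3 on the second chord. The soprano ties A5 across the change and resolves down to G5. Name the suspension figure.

7–6 suspension.

At the second chord the bass is B3. The suspended A5 lies a seventh above the bass; after resolving down by step to G5, the interval above the bass becomes a sixth.
Suspension figures are named by those two intervals: 7–6.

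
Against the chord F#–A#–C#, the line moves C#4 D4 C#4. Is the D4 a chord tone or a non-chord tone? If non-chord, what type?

Non-chord tone — a neighbor tone.

The harmony at that moment is F# major triad (F#, A#, C#); D4 is not a chord tone.
It is approached by step up from C#4 and left by step down to C#4.
Step away and step back to the same note — a neighbor tone (upper neighbor).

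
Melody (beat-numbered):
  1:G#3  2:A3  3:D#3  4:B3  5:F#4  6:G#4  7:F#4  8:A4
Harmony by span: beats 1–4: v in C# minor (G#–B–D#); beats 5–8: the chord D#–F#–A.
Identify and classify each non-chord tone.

A3 (beat 2) — escape tone; G#4 (beat 6) — neighbor tone.

The harmony at that moment is G# minor triad (G#, B, D#); A3 is not a chord tone.
It is approached by step up from G#3 and left by leap down to D#3.
Step in, leap out — an escape tone.
The harmony at that moment is D# diminished triad (D#, F#, A); G#4 is not a chord tone.
It is approached by step up from F#4 and left by step down to F#4.
Step away and step back to the same note — a neighbor tone (upper neighbor).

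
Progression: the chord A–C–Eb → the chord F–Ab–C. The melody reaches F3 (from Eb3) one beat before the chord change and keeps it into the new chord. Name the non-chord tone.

F3 is an anticipation.

The harmony at that moment is A diminished triad (A, C, Eb); F3 is not a chord tone.
It is approached by step up from Eb3 and then sustained as the same pitch into the next harmony.
Arriving early and becoming a chord tone when the harmony changes — an anticipation.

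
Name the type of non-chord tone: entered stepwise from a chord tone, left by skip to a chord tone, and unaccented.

Approach: by step. Departure: by leap. Metric position: weak.
Step in, leap out, from a weak position — an escape tone (échappée). (It is the mirror image of the appoggiatura, which leaps in and steps out on a strong beat.)

Escape tone.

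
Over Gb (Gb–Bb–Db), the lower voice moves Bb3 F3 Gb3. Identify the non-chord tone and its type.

The harmony at that moment is Gb major triad (Gb, Bb, Db); F3 is not a chord tone.
It is approached by leap down from Bb3 and left by step up to Gb3.
Leap in, step out — an appoggiatura.

F3 is an appoggiatura.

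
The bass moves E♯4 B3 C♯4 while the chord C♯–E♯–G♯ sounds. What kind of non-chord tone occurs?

The harmony at that moment is C♯ major triad (C♯, E♯, G♯); B3 is not a chord tone.
It is approached by leap down from E♯4 and left by step up to C♯4.
Leap in, step out — an appoggiatura.

B3 is an appoggiatura.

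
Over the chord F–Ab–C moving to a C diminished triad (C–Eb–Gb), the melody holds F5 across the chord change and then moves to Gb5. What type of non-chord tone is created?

F5 is a retardation.

The harmony at that moment is C diminished triad (C, Eb, Gb); F5 is not a chord tone.
It is held over (the same pitch as the preceding F5) and left by step up to Gb5.
Held over from the previous chord and resolving up by step — a retardation.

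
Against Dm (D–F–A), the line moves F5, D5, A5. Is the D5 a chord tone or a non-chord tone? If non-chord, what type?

D minor triad contains D, F, A; D is the root, so it is a chord tone.

Chord tone (the root of D minor triad).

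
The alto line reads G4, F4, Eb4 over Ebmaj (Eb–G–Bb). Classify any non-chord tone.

The harmony at that moment is Eb major triad (Eb, G, Bb); F4 is not a chord tone.
It is approached by step down from G4 and left by step down to Eb4.
Step in, step out in the same direction — a passing tone.

F4 is a passing tone.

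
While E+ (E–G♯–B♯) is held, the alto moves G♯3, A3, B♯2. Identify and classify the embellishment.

The harmony at that moment is E augmented triad (E, G♯, B♯); A3 is not a chord tone.
It is approached by step up from G♯3 and left by leap down to B♯2.
Step in, leap out — an escape tone.

A3 is an escape tone.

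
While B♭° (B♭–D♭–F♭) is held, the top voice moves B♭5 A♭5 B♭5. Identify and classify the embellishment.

A♭5 is a neighbor tone.

The harmony at that moment is B♭ diminished triad (B♭, D♭, F♭); A♭5 is not a chord tone.
It is approached by step down from B♭5 and left by step up to B♭5.
Step away and step back to the same note — a neighbor tone (lower neighbor).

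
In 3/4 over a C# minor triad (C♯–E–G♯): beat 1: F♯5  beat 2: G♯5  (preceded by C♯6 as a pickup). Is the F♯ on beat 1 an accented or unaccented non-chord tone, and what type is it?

The harmony at that moment is C♯ minor triad (C♯, E, G♯); F♯5 is not a chord tone.
It is approached by leap down from C♯6 and left by step up to G♯5.
Leap in, step out — an appoggiatura.
It falls on the downbeat, so it is accented.

Accented appoggiatura.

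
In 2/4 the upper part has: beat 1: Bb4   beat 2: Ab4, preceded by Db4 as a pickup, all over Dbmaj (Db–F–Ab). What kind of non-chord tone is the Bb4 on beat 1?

Appoggiatura.

The harmony at that moment is Db major triad (Db, F, Ab); Bb4 is not a chord tone.
It is approached by leap up from Db4 and left by step down to Ab4.
Leap in, step out, metrically accented — an appoggiatura.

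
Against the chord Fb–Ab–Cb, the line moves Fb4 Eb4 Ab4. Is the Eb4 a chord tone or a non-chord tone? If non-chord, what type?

The harmony at that moment is Fb major triad (Fb, Ab, Cb); Eb4 is not a chord tone.
It is approached by step down from Fb4 and left by leap up to Ab4.
Step in, leap out — an escape tone.

Non-chord tone — an escape tone.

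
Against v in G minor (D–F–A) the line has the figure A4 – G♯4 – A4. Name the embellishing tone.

The harmony at that moment is D minor triad (D, F, A); G♯4 is not a chord tone.
It is approached by step down from A4 and left by step up to A4.
Step away and step back to the same note — a neighbor tone (lower neighbor).

G♯4 is a neighbor tone.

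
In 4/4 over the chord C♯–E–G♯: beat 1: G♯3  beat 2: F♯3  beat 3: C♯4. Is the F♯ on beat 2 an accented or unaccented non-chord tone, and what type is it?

Unaccented escape tone.

The harmony at that moment is C♯ minor triad (C♯, E, G♯); F♯3 is not a chord tone.
It is approached by step down from G♯3 and left by leap up to C♯4.
Step in, leap out — an escape tone.
It falls on a weak beat, so it is unaccented.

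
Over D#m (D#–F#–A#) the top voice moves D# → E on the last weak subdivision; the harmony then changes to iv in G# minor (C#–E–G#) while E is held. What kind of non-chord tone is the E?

The harmony at that moment is D# minor triad (D#, F#, A#); E is not a chord tone.
It is approached by step up from D# and then sustained as the same pitch into the next harmony.
Arriving early and becoming a chord tone when the harmony changes — an anticipation.

E is an anticipation.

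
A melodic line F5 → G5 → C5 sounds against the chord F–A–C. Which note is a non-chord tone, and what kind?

G5 is an escape tone.

The harmony at that moment is F major triad (F, A, C); G5 is not a chord tone.
It is approached by step up from F5 and left by leap down to C5.
Step in, leap out — an escape tone.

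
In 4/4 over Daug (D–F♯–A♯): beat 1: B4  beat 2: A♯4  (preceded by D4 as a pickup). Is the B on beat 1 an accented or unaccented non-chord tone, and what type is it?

Accented appoggiatura.

The harmony at that moment is D augmented triad (D, F♯, A♯); B4 is not a chord tone.
It is approached by leap up from D4 and left by step down to A♯4.
Leap in, step out — an appoggiatura.
It falls on the downbeat, so it is accented.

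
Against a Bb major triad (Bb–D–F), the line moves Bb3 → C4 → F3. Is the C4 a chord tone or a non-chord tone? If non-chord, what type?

Non-chord tone — an escape tone.

The harmony at that moment is Bb major triad (Bb, D, F); C4 is not a chord tone.
It is approached by step up from Bb3 and left by leap down to F3.
Step in, leap out — an escape tone.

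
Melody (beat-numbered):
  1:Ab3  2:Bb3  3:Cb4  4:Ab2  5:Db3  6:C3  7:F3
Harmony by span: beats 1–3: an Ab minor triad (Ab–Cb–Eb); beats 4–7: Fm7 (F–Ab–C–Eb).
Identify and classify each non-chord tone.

Bb3 (beat 2) — passing tone; Db3 (beat 5) — appoggiatura.

The harmony at that moment is Ab minor triad (Ab, Cb, Eb); Bb3 is not a chord tone.
It is approached by step up from Ab3 and left by step up to Cb4.
Step in, step out in the same direction — a passing tone.
The harmony at that moment is F minor seventh chord (F, Ab, C, Eb); Db3 is not a chord tone.
It is approached by leap up from Ab2 and left by step down to C3.
Leap in, step out — an appoggiatura.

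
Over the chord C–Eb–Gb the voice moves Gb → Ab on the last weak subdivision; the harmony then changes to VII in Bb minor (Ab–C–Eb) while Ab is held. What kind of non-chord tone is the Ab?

The harmony at that moment is C diminished triad (C, Eb, Gb); Ab is not a chord tone.
It is approached by step up from Gb and then sustained as the same pitch into the next harmony.
Arriving early and becoming a chord tone when the harmony changes — an anticipation.

Ab is an anticipation.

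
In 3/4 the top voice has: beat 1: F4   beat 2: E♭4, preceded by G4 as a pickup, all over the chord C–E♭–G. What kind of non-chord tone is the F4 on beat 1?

Passing tone.

The harmony at that moment is C minor triad (C, E♭, G); F4 is not a chord tone.
It is approached by step down from G4 and left by step down to E♭4.
Step in, step out in the same direction — a passing tone.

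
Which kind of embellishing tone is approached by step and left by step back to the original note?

Approach: by step. Departure: by step in the opposite direction, back to the starting pitch.
Stepwise on both sides but reversing to return to the same chord tone — a neighbor tone. (Had it continued onward in the same direction it would be a passing tone instead.)

Neighbor tone.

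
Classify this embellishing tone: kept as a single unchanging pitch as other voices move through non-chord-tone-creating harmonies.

Pedal tone.

Approach: none. Departure: none — a single pitch is sustained while the chords change around it, passing through harmonies that do not contain it.
No melodic motion at all; the dissonance is created entirely by the moving harmonies against the stationary note — a pedal tone (pedal point).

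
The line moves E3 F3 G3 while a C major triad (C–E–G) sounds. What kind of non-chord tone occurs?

The harmony at that moment is C major triad (C, E, G); F3 is not a chord tone.
It is approached by step up from E3 and left by step up to G3.
Step in, step out in the same direction — a passing tone.

F3 is a passing tone.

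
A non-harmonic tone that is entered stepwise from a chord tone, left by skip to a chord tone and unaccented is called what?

Approach: by step. Departure: by leap. Metric position: weak.
Step in, leap out, from a weak position — an escape tone (échappée). (It is the mirror image of the appoggiatura, which leaps in and steps out on a strong beat.)

Escape tone.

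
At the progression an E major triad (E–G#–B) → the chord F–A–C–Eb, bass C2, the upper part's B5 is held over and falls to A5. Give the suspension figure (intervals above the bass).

At the second chord the bass is C2. The suspended B5 lies a seventh above the bass; after resolving down by step to A5, the interval above the bass becomes a sixth.
Suspension figures are named by those two intervals: 7–6.

7–6 suspension.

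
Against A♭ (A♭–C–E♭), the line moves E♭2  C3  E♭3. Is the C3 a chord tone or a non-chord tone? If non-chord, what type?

Ab major triad contains A♭, C, E♭; C is the third, so it is a chord tone.

Chord tone (the third of Ab major triad).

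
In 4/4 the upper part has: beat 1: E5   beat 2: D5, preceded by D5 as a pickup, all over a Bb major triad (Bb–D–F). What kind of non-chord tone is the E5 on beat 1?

Upper neighbor tone.

The harmony at that moment is Bb major triad (Bb, D, F); E5 is not a chord tone.
It is approached by step up from D5 and left by step down to D5.
Step away and step back to the same note — a neighbor tone (upper neighbor).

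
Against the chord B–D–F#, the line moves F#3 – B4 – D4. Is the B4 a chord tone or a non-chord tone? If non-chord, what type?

B minor triad contains B, D, F#; B is the root, so it is a chord tone.

Chord tone (the root of B minor triad).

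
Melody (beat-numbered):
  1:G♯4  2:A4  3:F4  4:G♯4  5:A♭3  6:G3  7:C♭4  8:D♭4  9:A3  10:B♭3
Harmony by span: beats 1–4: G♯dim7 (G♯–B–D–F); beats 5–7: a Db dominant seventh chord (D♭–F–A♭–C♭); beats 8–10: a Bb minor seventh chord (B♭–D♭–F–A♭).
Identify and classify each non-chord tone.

A4 (beat 2) — escape tone; G3 (beat 6) — escape tone; A3 (beat 9) — appoggiatura.

The harmony at that moment is G♯ diminished seventh chord (G♯, B, D, F); A4 is not a chord tone.
It is approached by step up from G♯4 and left by leap down to F4.
Step in, leap out — an escape tone.
The harmony at that moment is D♭ dominant seventh chord (D♭, F, A♭, C♭); G3 is not a chord tone.
It is approached by step down from A♭3 and left by leap up to C♭4.
Step in, leap out — an escape tone.
The harmony at that moment is B♭ minor seventh chord (B♭, D♭, F, A♭); A3 is not a chord tone.
It is approached by leap down from D♭4 and left by step up to B♭3.
Leap in, step out — an appoggiatura.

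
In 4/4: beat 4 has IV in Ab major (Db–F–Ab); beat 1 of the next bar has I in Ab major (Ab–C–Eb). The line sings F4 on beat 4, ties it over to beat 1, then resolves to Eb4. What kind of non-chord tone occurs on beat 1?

The harmony at that moment is Ab major triad (Ab, C, Eb); F4 is not a chord tone.
It is held over (the same pitch as the preceding F4) and left by step down to Eb4.
Held over from the previous chord and resolving down by step — a suspension.

Suspension.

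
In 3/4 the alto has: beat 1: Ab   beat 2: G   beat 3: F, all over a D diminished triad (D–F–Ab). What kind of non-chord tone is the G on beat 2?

The harmony at that moment is D diminished triad (D, F, Ab); G is not a chord tone.
It is approached by step down from Ab and left by step down to F.
Step in, step out in the same direction — a passing tone.

Passing tone.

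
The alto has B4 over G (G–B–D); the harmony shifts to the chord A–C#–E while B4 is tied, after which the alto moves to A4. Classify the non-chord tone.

B4 is a suspension.

The harmony at that moment is A major triad (A, C#, E); B4 is not a chord tone.
It is held over (the same pitch as the preceding B4) and left by step down to A4.
Held over from the previous chord and resolving down by step — a suspension.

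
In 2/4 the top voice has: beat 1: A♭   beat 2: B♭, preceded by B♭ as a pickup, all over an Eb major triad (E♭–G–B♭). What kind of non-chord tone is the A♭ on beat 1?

The harmony at that moment is E♭ major triad (E♭, G, B♭); A♭ is not a chord tone.
It is approached by step down from B♭ and left by step up to B♭.
Step away and step back to the same note — a neighbor tone (lower neighbor).

Lower neighbor tone.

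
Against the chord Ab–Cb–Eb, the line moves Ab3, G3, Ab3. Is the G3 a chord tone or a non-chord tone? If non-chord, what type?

Non-chord tone — a neighbor tone.

The harmony at that moment is Ab minor triad (Ab, Cb, Eb); G3 is not a chord tone.
It is approached by step down from Ab3 and left by step up to Ab3.
Step away and step back to the same note — a neighbor tone (lower neighbor).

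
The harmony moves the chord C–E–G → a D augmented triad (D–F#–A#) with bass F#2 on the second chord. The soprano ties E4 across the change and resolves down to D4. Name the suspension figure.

7–6 suspension.

At the second chord the bass is F#2. The suspended E4 lies a seventh above the bass; after resolving down by step to D4, the interval above the bass becomes a sixth.
Suspension figures are named by those two intervals: 7–6.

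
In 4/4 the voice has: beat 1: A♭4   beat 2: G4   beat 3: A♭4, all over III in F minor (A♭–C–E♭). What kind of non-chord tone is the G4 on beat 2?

The harmony at that moment is A♭ major triad (A♭, C, E♭); G4 is not a chord tone.
It is approached by step down from A♭4 and left by step up to A♭4.
Step away and step back to the same note — a neighbor tone (lower neighbor).

Lower neighbor tone.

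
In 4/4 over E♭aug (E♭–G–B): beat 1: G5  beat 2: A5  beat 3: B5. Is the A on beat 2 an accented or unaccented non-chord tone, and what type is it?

Unaccented passing tone.

The harmony at that moment is E♭ augmented triad (E♭, G, B); A5 is not a chord tone.
It is approached by step up from G5 and left by step up to B5.
Step in, step out in the same direction — a passing tone.
It falls on a weak beat, so it is unaccented.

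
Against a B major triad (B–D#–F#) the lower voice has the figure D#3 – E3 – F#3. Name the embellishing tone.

E3 is a passing tone.

The harmony at that moment is B major triad (B, D#, F#); E3 is not a chord tone.
It is approached by step up from D#3 and left by step up to F#3.
Step in, step out in the same direction — a passing tone.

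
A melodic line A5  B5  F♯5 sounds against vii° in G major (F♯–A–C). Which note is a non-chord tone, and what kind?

The harmony at that moment is F♯ diminished triad (F♯, A, C); B5 is not a chord tone.
It is approached by step up from A5 and left by leap down to F♯5.
Step in, leap out — an escape tone.

B5 is an escape tone.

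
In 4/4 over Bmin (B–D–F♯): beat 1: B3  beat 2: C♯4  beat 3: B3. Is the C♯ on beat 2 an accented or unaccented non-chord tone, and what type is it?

The harmony at that moment is B minor triad (B, D, F♯); C♯4 is not a chord tone.
It is approached by step up from B3 and left by step down to B3.
Step away and step back to the same note — a neighbor tone (upper neighbor).
It falls on a weak beat, so it is unaccented.

Unaccented neighbor tone.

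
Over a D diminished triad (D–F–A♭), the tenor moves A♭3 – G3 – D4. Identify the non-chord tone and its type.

The harmony at that moment is D diminished triad (D, F, A♭); G3 is not a chord tone.
It is approached by step down from A♭3 and left by leap up to D4.
Step in, leap out — an escape tone.

G3 is an escape tone.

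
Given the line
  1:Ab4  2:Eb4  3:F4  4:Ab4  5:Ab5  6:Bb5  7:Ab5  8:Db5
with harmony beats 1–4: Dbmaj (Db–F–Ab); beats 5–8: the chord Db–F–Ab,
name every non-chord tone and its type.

The harmony at that moment is Db major triad (Db, F, Ab); Eb4 is not a chord tone.
It is approached by leap down from Ab4 and left by step up to F4.
Leap in, step out — an appoggiatura.
The harmony at that moment is Db major triad (Db, F, Ab); Bb5 is not a chord tone.
It is approached by step up from Ab5 and left by step down to Ab5.
Step away and step back to the same note — a neighbor tone (upper neighbor).

Eb4 (beat 2) — appoggiatura; Bb5 (beat 6) — neighbor tone.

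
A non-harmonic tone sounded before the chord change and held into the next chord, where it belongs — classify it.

Anticipation.

Approach: ahead of the chord change (typically by step), so it is dissonant against the current harmony. Departure: none — the same pitch is restated or held and is a chord tone of the new harmony.
Dissonant first, consonant once the harmony catches up: the note simply arrives early — an anticipation. (The reverse timing, consonant first and dissonant after the change, would be a suspension or retardation.)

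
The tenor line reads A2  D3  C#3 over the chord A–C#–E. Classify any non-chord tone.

D3 is an appoggiatura.

The harmony at that moment is A major triad (A, C#, E); D3 is not a chord tone.
It is approached by leap up from A2 and left by step down to C#3.
Leap in, step out — an appoggiatura.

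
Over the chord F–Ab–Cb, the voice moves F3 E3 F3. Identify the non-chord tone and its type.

E3 is a neighbor tone.

The harmony at that moment is F diminished triad (F, Ab, Cb); E3 is not a chord tone.
It is approached by step down from F3 and left by step up to F3.
Step away and step back to the same note — a neighbor tone (lower neighbor).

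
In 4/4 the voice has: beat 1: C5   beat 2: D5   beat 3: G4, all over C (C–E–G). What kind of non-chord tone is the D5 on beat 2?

The harmony at that moment is C major triad (C, E, G); D5 is not a chord tone.
It is approached by step up from C5 and left by leap down to G4.
Step in, leap out, on a weak beat — an escape tone.

Escape tone.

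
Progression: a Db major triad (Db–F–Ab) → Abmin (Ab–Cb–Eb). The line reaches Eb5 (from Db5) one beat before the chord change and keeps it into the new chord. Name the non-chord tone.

The harmony at that moment is Db major triad (Db, F, Ab); Eb5 is not a chord tone.
It is approached by step up from Db5 and then sustained as the same pitch into the next harmony.
Arriving early and becoming a chord tone when the harmony changes — an anticipation.

Eb5 is an anticipation.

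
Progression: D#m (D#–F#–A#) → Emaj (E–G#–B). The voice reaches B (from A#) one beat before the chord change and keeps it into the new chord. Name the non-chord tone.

The harmony at that moment is D# minor triad (D#, F#, A#); B is not a chord tone.
It is approached by step up from A# and then sustained as the same pitch into the next harmony.
Arriving early and becoming a chord tone when the harmony changes — an anticipation.

B is an anticipation.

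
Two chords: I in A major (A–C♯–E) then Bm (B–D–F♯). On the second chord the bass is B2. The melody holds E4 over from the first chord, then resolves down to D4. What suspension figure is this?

4–3 suspension.

At the second chord the bass is B2. The suspended E4 lies a fourth above the bass; after resolving down by step to D4, the interval above the bass becomes a third.
Suspension figures are named by those two intervals: 4–3.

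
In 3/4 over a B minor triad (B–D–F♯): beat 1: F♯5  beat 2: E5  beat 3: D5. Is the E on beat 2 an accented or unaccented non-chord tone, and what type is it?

Unaccented passing tone.

The harmony at that moment is B minor triad (B, D, F♯); E5 is not a chord tone.
It is approached by step down from F♯5 and left by step down to D5.
Step in, step out in the same direction — a passing tone.
It falls on a weak beat, so it is unaccented.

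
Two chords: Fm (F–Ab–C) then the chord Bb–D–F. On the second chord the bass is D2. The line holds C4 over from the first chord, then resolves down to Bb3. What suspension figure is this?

7–6 suspension.

At the second chord the bass is D2. The suspended C4 lies a seventh above the bass; after resolving down by step to Bb3, the interval above the bass becomes a sixth.
Suspension figures are named by those two intervals: 7–6.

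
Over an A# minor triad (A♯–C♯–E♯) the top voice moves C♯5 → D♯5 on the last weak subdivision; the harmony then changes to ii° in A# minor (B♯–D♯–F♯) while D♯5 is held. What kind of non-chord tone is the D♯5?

The harmony at that moment is A♯ minor triad (A♯, C♯, E♯); D♯5 is not a chord tone.
It is approached by step up from C♯5 and then sustained as the same pitch into the next harmony.
Arriving early and becoming a chord tone when the harmony changes — an anticipation.

D♯5 is an anticipation.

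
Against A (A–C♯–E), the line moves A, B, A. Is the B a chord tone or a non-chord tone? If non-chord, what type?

Non-chord tone — a neighbor tone.

The harmony at that moment is A major triad (A, C♯, E); B is not a chord tone.
It is approached by step up from A and left by step down to A.
Step away and step back to the same note — a neighbor tone (upper neighbor).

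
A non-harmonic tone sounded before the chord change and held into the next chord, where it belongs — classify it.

Anticipation.

Approach: ahead of the chord change (typically by step), so it is dissonant against the current harmony. Departure: none — the same pitch is restated or held and is a chord tone of the new harmony.
Dissonant first, consonant once the harmony catches up: the note simply arrives early — an anticipation. (The reverse timing, consonant first and dissonant after the change, would be a suspension or retardation.)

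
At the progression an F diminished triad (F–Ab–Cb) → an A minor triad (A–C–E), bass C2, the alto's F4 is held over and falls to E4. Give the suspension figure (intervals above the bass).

4–3 suspension.

At the second chord the bass is C2. The suspended F4 lies a fourth above the bass; after resolving down by step to E4, the interval above the bass becomes a third.
Suspension figures are named by those two intervals: 4–3.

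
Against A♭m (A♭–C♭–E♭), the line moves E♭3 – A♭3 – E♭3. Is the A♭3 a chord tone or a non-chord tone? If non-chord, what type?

Ab minor triad contains A♭, C♭, E♭; A♭ is the root, so it is a chord tone.

Chord tone (the root of Ab minor triad).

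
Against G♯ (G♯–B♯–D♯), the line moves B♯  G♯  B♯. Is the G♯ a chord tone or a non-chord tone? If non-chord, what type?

G# major triad contains G♯, B♯, D♯; G♯ is the root, so it is a chord tone.

Chord tone (the root of G# major triad).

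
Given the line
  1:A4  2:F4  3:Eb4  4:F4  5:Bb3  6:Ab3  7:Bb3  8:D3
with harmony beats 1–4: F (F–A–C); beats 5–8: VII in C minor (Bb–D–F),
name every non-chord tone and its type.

Eb4 (beat 3) — neighbor tone; Ab3 (beat 6) — neighbor tone.

The harmony at that moment is F major triad (F, A, C); Eb4 is not a chord tone.
It is approached by step down from F4 and left by step up to F4.
Step away and step back to the same note — a neighbor tone (lower neighbor).
The harmony at that moment is Bb major triad (Bb, D, F); Ab3 is not a chord tone.
It is approached by step down from Bb3 and left by step up to Bb3.
Step away and step back to the same note — a neighbor tone (lower neighbor).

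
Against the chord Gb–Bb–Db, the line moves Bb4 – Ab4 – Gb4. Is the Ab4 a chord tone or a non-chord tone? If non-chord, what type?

Non-chord tone — a passing tone.

The harmony at that moment is Gb major triad (Gb, Bb, Db); Ab4 is not a chord tone.
It is approached by step down from Bb4 and left by step down to Gb4.
Step in, step out in the same direction — a passing tone.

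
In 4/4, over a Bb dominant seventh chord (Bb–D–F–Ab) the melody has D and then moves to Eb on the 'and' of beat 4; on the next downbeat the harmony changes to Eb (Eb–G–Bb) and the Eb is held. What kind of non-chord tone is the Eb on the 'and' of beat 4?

Anticipation.

The harmony at that moment is Bb dominant seventh chord (Bb, D, F, Ab); Eb is not a chord tone.
It is approached by step up from D and then sustained as the same pitch into the next harmony.
Arriving early and becoming a chord tone when the harmony changes — an anticipation.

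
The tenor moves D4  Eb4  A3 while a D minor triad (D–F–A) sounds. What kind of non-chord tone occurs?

Eb4 is an escape tone.

The harmony at that moment is D minor triad (D, F, A); Eb4 is not a chord tone.
It is approached by step up from D4 and left by leap down to A3.
Step in, leap out — an escape tone.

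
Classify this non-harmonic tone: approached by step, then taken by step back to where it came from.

Approach: by step. Departure: by step in the opposite direction, back to the starting pitch.
Stepwise on both sides but reversing to return to the same chord tone — a neighbor tone. (Had it continued onward in the same direction it would be a passing tone instead.)

Neighbor tone.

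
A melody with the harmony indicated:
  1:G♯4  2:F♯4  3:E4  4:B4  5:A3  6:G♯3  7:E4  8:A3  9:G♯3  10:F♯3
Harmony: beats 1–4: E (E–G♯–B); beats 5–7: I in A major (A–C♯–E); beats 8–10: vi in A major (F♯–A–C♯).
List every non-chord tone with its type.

The harmony at that moment is E major triad (E, G♯, B); F♯4 is not a chord tone.
It is approached by step down from G♯4 and left by step down to E4.
Step in, step out in the same direction — a passing tone.
The harmony at that moment is A major triad (A, C♯, E); G♯3 is not a chord tone.
It is approached by step down from A3 and left by leap up to E4.
Step in, leap out — an escape tone.
The harmony at that moment is F♯ minor triad (F♯, A, C♯); G♯3 is not a chord tone.
It is approached by step down from A3 and left by step down to F♯3.
Step in, step out in the same direction — a passing tone.

F♯4 (beat 2) — passing tone; G♯3 (beat 6) — escape tone; G♯3 (beat 9) — passing tone.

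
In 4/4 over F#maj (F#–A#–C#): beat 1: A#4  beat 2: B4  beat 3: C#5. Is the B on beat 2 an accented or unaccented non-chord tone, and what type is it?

The harmony at that moment is F# major triad (F#, A#, C#); B4 is not a chord tone.
It is approached by step up from A#4 and left by step up to C#5.
Step in, step out in the same direction — a passing tone.
It falls on a weak beat, so it is unaccented.

Unaccented passing tone.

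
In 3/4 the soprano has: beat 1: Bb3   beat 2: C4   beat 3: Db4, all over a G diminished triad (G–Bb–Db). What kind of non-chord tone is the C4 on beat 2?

The harmony at that moment is G diminished triad (G, Bb, Db); C4 is not a chord tone.
It is approached by step up from Bb3 and left by step up to Db4.
Step in, step out in the same direction — a passing tone.

Passing tone.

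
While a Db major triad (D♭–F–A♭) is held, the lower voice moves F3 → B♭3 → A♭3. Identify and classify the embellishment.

B♭3 is an appoggiatura.

The harmony at that moment is D♭ major triad (D♭, F, A♭); B♭3 is not a chord tone.
It is approached by leap up from F3 and left by step down to A♭3.
Leap in, step out — an appoggiatura.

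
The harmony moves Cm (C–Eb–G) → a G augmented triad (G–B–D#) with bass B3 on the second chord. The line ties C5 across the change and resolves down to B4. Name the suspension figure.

9–8 suspension.

At the second chord the bass is B3. The suspended C5 lies a ninth above the bass; after resolving down by step to B4, the interval above the bass becomes an octave.
Suspension figures are named by those two intervals: 9–8.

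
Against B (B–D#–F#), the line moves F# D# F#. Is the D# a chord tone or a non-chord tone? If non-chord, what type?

Chord tone (the third of B major triad).

B major triad contains B, D#, F#; D# is the third, so it is a chord tone.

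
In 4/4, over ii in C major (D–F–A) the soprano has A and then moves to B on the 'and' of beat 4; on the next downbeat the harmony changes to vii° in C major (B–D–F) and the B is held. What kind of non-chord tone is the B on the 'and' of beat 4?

The harmony at that moment is D minor triad (D, F, A); B is not a chord tone.
It is approached by step up from A and then sustained as the same pitch into the next harmony.
Arriving early and becoming a chord tone when the harmony changes — an anticipation.

Anticipation.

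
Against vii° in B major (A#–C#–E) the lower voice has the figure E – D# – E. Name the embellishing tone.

D# is a neighbor tone.

The harmony at that moment is A# diminished triad (A#, C#, E); D# is not a chord tone.
It is approached by step down from E and left by step up to E.
Step away and step back to the same note — a neighbor tone (lower neighbor).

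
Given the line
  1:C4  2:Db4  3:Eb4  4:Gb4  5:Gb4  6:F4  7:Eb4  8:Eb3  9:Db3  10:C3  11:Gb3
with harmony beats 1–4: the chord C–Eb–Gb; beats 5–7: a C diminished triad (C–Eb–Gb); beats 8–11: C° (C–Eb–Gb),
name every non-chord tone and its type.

The harmony at that moment is C diminished triad (C, Eb, Gb); Db4 is not a chord tone.
It is approached by step up from C4 and left by step up to Eb4.
Step in, step out in the same direction — a passing tone.
The harmony at that moment is C diminished triad (C, Eb, Gb); F4 is not a chord tone.
It is approached by step down from Gb4 and left by step down to Eb4.
Step in, step out in the same direction — a passing tone.
The harmony at that moment is C diminished triad (C, Eb, Gb); Db3 is not a chord tone.
It is approached by step down from Eb3 and left by step down to C3.
Step in, step out in the same direction — a passing tone.

Db4 (beat 2) — passing tone; F4 (beat 6) — passing tone; Db3 (beat 9) — passing tone.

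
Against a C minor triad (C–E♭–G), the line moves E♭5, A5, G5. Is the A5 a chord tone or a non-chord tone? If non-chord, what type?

Non-chord tone — an appoggiatura.

The harmony at that moment is C minor triad (C, E♭, G); A5 is not a chord tone.
It is approached by leap up from E♭5 and left by step down to G5.
Leap in, step out — an appoggiatura.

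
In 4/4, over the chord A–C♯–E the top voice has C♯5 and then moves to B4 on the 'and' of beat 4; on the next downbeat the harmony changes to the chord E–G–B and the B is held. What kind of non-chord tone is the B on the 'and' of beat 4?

Anticipation.

The harmony at that moment is A major triad (A, C♯, E); B4 is not a chord tone.
It is approached by step down from C♯5 and then sustained as the same pitch into the next harmony.
Arriving early and becoming a chord tone when the harmony changes — an anticipation.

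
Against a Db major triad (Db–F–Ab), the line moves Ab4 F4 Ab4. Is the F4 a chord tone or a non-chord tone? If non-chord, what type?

Chord tone (the third of Db major triad).

Db major triad contains Db, F, Ab; F is the third, so it is a chord tone.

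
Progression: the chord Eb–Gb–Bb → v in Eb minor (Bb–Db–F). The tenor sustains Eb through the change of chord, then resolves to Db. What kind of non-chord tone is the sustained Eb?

The harmony at that moment is Bb minor triad (Bb, Db, F); Eb is not a chord tone.
It is held over (the same pitch as the preceding Eb) and left by step down to Db.
Held over from the previous chord and resolving down by step — a suspension.

Eb is a suspension.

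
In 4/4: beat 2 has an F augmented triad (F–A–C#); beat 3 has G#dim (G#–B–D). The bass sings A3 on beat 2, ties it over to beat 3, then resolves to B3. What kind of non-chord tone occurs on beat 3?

The harmony at that moment is G# diminished triad (G#, B, D); A3 is not a chord tone.
It is held over (the same pitch as the preceding A3) and left by step up to B3.
Held over from the previous chord and resolving up by step — a retardation.

Retardation.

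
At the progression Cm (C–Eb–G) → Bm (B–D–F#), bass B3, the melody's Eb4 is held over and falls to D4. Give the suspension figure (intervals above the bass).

4–3 suspension.

At the second chord the bass is B3. The suspended Eb4 lies a fourth above the bass; after resolving down by step to D4, the interval above the bass becomes a third.
Suspension figures are named by those two intervals: 4–3.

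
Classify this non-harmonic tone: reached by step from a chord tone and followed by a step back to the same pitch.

Neighbor tone.

Approach: by step. Departure: by step in the opposite direction, back to the starting pitch.
Stepwise on both sides but reversing to return to the same chord tone — a neighbor tone. (Had it continued onward in the same direction it would be a passing tone instead.)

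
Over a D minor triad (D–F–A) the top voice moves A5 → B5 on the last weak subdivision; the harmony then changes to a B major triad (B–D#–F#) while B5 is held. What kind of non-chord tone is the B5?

B5 is an anticipation.

The harmony at that moment is D minor triad (D, F, A); B5 is not a chord tone.
It is approached by step up from A5 and then sustained as the same pitch into the next harmony.
Arriving early and becoming a chord tone when the harmony changes — an anticipation.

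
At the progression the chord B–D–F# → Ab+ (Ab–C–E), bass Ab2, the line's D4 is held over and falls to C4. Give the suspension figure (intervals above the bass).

At the second chord the bass is Ab2. The suspended D4 lies a fourth above the bass; after resolving down by step to C4, the interval above the bass becomes a third.
Suspension figures are named by those two intervals: 4–3.

4–3 suspension.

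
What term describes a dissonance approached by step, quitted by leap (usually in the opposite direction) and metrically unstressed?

Escape tone.

Approach: by step. Departure: by leap. Metric position: weak.
Step in, leap out, from a weak position — an escape tone (échappée). (It is the mirror image of the appoggiatura, which leaps in and steps out on a strong beat.)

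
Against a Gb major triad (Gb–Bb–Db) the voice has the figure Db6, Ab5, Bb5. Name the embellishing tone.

The harmony at that moment is Gb major triad (Gb, Bb, Db); Ab5 is not a chord tone.
It is approached by leap down from Db6 and left by step up to Bb5.
Leap in, step out — an appoggiatura.

Ab5 is an appoggiatura.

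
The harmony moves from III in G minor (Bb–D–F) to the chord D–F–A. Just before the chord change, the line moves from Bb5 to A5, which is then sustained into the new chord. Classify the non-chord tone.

The harmony at that moment is Bb major triad (Bb, D, F); A5 is not a chord tone.
It is approached by step down from Bb5 and then sustained as the same pitch into the next harmony.
Arriving early and becoming a chord tone when the harmony changes — an anticipation.

A5 is an anticipation.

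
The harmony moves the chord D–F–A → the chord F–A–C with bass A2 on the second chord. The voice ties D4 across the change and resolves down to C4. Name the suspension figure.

At the second chord the bass is A2. The suspended D4 lies a fourth above the bass; after resolving down by step to C4, the interval above the bass becomes a third.
Suspension figures are named by those two intervals: 4–3.

4–3 suspension.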